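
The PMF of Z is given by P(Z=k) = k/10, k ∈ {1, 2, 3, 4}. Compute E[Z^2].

10

E[Z^2] = Σ z^2·P(Z=z)
 = 1·1/10 + 4·1/5 + 9·3/10 + 16·2/5
 = 1/10 + 4/5 + 27/10 + 32/5
 = 10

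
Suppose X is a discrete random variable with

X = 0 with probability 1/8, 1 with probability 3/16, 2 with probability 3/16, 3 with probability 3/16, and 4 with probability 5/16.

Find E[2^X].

E[2^X] = Σ 2^x·P(X=x)
 = 1·1/8 + 2·3/16 + 4·3/16 + 8·3/16 + 16·5/16
 = 1/8 + 3/8 + 3/4 + 3/2 + 5
 = 31/4

7.75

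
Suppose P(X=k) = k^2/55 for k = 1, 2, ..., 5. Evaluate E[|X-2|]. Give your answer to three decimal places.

2.127

E[|X-2|] = Σ |x-2|·P(X=x)
 = 1·1/55 + 0·4/55 + 1·9/55 + 2·16/55 + 3·5/11
 = 1/55 + 0 + 9/55 + 32/55 + 15/11
 = 117/55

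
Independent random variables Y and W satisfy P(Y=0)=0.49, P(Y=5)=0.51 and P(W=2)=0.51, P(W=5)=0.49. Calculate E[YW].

8.8485

E[YW] = Σ_y Σ_w yw · P(Y=y)P(W=w)
 = 0·0.2499 + 0·0.2401 + 10·0.2601 + 25·0.2499
 = 0 + 0 + 2.601 + 6.2475
 = 8.8485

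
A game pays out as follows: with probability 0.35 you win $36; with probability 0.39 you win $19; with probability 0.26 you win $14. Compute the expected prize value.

E[payout] = 36·0.35 + 19·0.39 + 14·0.26
 = 12.6 + 7.41 + 3.64
 = 23.65

23.65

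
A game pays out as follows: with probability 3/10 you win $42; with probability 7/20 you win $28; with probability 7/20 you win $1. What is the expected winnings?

E[payout] = 42·3/10 + 28·7/20 + 1·7/20
 = 63/5 + 49/5 + 7/20
 = 91/4

22.75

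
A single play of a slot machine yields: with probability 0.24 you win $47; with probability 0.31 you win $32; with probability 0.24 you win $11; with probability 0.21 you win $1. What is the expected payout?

E[payout] = 47·0.24 + 32·0.31 + 11·0.24 + 1·0.21
 = 11.28 + 9.92 + 2.64 + 0.21
 = 24.05

24.05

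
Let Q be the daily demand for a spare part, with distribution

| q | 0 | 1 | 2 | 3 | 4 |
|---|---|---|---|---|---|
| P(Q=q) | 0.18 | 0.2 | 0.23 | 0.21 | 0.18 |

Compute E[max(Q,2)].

E[max(Q,2)] = Σ max(q,2)·P(Q=q)
 = 2·0.18 + 2·0.2 + 2·0.23 + 3·0.21 + 4·0.18
 = 0.36 + 0.4 + 0.46 + 0.63 + 0.72
 = 2.57

2.57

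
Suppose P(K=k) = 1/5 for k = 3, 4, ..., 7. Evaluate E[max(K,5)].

5.6

E[max(K,5)] = Σ max(k,5)·P(K=k)
 = 5·1/5 + 5·1/5 + 5·1/5 + 6·1/5 + 7·1/5
 = 1 + 1 + 1 + 6/5 + 7/5
 = 28/5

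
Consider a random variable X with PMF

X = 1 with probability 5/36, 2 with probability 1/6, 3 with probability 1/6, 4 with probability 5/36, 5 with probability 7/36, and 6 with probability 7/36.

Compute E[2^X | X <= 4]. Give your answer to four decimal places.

P(X <= 4) = 5/36 + 1/6 + 1/6 + 5/36 = 11/18.
E[2^X | X <= 4] = [2·5/36 + 4·1/6 + 8·1/6 + 16·5/36] / (11/18)
 = 9/2 / (11/18)
 = 81/11

7.3636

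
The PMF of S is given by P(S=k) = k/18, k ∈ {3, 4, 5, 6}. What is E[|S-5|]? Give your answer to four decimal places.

E[|S-5|] = Σ |s-5|·P(S=s)
 = 2·1/6 + 1·2/9 + 0·5/18 + 1·1/3
 = 1/3 + 2/9 + 0 + 1/3
 = 8/9

0.8889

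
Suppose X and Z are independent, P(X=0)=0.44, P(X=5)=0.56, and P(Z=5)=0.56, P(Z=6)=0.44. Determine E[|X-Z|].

E[|X-Z|] = Σ_x Σ_z |x-z| · P(X=x)P(Z=z)
 = 5·0.2464 + 6·0.1936 + 0·0.3136 + 1·0.2464
 = 1.232 + 1.1616 + 0 + 0.2464
 = 2.64

2.64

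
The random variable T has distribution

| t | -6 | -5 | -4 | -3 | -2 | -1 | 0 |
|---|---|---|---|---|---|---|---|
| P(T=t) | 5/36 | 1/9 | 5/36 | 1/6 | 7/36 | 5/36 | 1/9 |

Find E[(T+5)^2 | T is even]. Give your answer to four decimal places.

P(T is even) = 5/36 + 5/36 + 7/36 + 1/9 = 7/12.
E[(T+5)^2 | T is even] = [1·5/36 + 1·5/36 + 9·7/36 + 25·1/9] / (7/12)
 = 173/36 / (7/12)
 = 173/21

8.2381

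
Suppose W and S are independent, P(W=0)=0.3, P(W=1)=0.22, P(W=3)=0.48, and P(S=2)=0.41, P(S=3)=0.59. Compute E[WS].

4.2994

E[WS] = Σ_w Σ_s ws · P(W=w)P(S=s)
 = 0·0.123 + 0·0.177 + 2·0.0902 + 3·0.1298 + 6·0.1968 + 9·0.2832
 = 0 + 0 + 0.1804 + 0.3894 + 1.1808 + 2.5488
 = 4.2994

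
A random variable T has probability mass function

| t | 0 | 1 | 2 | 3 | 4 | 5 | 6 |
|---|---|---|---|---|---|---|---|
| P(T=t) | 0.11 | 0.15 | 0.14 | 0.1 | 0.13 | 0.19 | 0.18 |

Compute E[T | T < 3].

P(T < 3) = 0.11 + 0.15 + 0.14 = 0.4.
E[T | T < 3] = [0·0.11 + 1·0.15 + 2·0.14] / 0.4
 = 0.43 / 0.4
 = 43/40

1.075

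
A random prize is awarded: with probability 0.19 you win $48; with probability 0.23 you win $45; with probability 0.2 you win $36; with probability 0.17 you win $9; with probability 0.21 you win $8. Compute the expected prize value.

29.88

E[payout] = 48·0.19 + 45·0.23 + 36·0.2 + 9·0.17 + 8·0.21
 = 9.12 + 10.35 + 7.2 + 1.53 + 1.68
 = 29.88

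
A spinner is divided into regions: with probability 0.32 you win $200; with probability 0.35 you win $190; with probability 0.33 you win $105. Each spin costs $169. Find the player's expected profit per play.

-3.85

E[payout] = 200·0.32 + 190·0.35 + 105·0.33
 = 64 + 66.5 + 34.65
 = 165.15
Net = 165.15 - 169 = -3.85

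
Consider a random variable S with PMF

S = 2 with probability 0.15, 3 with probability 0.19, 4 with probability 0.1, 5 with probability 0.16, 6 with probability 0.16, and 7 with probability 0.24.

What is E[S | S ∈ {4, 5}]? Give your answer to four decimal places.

P(S ∈ {4, 5}) = 0.1 + 0.16 = 0.26.
E[S | S ∈ {4, 5}] = [4·0.1 + 5·0.16] / 0.26
 = 1.2 / 0.26
 = 60/13

4.6154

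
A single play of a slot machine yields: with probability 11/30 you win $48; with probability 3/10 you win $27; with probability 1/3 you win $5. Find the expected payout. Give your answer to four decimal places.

E[payout] = 48·11/30 + 27·3/10 + 5·1/3
 = 88/5 + 81/10 + 5/3
 = 821/30

27.3667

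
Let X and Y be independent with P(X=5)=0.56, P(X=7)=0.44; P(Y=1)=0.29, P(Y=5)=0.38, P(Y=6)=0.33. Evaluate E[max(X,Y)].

E[max(X,Y)] = Σ_x Σ_y max(x,y) · P(X=x)P(Y=y)
 = 5·0.1624 + 5·0.2128 + 6·0.1848 + 7·0.1276 + 7·0.1672 + 7·0.1452
 = 0.812 + 1.064 + 1.1088 + 0.8932 + 1.1704 + 1.0164
 = 6.0648

6.0648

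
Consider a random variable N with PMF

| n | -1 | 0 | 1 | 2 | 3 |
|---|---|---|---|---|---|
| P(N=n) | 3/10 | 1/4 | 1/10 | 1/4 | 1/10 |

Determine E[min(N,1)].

0.15

E[min(N,1)] = Σ min(n,1)·P(N=n)
 = (-1)·3/10 + 0·1/4 + 1·1/10 + 1·1/4 + 1·1/10
 = (-3/10) + 0 + 1/10 + 1/4 + 1/10
 = 3/20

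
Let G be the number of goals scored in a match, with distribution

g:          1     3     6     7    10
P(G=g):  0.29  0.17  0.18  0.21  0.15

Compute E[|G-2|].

3.43

E[|G-2|] = Σ |g-2|·P(G=g)
 = 1·0.29 + 1·0.17 + 4·0.18 + 5·0.21 + 8·0.15
 = 0.29 + 0.17 + 0.72 + 1.05 + 1.2
 = 3.43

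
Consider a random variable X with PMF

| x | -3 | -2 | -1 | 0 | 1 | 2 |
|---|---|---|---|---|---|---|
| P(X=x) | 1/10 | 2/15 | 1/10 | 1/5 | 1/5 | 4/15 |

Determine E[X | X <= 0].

P(X <= 0) = 1/10 + 2/15 + 1/10 + 1/5 = 8/15.
E[X | X <= 0] = [(-3)·1/10 + (-2)·2/15 + (-1)·1/10 + 0·1/5] / (8/15)
 = -2/3 / (8/15)
 = -5/4

-1.25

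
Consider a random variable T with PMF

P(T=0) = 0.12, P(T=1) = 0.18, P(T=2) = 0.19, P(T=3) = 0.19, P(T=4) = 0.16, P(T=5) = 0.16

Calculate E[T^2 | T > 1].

12.9

P(T > 1) = 0.19 + 0.19 + 0.16 + 0.16 = 0.7.
E[T^2 | T > 1] = [4·0.19 + 9·0.19 + 16·0.16 + 25·0.16] / 0.7
 = 9.03 / 0.7
 = 129/10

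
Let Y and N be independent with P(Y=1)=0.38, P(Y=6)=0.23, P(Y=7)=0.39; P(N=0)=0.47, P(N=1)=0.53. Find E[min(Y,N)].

0.53

E[min(Y,N)] = Σ_y Σ_n min(y,n) · P(Y=y)P(N=n)
 = 0·0.1786 + 1·0.2014 + 0·0.1081 + 1·0.1219 + 0·0.1833 + 1·0.2067
 = 0 + 0.2014 + 0 + 0.1219 + 0 + 0.2067
 = 0.53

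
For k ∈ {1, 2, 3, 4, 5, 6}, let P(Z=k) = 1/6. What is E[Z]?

E[Z] = Σ z·P(Z=z)
 = 1·1/6 + 2·1/6 + 3·1/6 + 4·1/6 + 5·1/6 + 6·1/6
 = 1/6 + 1/3 + 1/2 + 2/3 + 5/6 + 1
 = 7/2

3.5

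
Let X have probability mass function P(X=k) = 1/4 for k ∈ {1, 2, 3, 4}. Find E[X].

2.5

E[X] = Σ x·P(X=x)
 = 1·1/4 + 2·1/4 + 3·1/4 + 4·1/4
 = 1/4 + 1/2 + 3/4 + 1
 = 5/2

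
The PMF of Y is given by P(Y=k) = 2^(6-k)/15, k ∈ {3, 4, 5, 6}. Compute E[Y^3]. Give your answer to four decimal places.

E[Y^3] = Σ y^3·P(Y=y)
 = 27·8/15 + 64·4/15 + 125·2/15 + 216·1/15
 = 72/5 + 256/15 + 50/3 + 72/5
 = 938/15

62.5333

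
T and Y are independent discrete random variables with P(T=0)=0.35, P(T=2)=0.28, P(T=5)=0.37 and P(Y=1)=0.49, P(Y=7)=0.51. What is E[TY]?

9.7846

E[TY] = Σ_t Σ_y ty · P(T=t)P(Y=y)
 = 0·0.1715 + 0·0.1785 + 2·0.1372 + 14·0.1428 + 5·0.1813 + 35·0.1887
 = 0 + 0 + 0.2744 + 1.9992 + 0.9065 + 6.6045
 = 9.7846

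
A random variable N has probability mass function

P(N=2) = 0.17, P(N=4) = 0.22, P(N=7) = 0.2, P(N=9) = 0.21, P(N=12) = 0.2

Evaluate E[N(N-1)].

E[N(N-1)] = Σ n(n-1)·P(N=n)
 = 2·0.17 + 12·0.22 + 42·0.2 + 72·0.21 + 132·0.2
 = 0.34 + 2.64 + 8.4 + 15.12 + 26.4
 = 52.9

52.9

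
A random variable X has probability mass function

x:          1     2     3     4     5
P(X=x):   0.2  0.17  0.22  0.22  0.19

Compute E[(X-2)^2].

E[(X-2)^2] = Σ (x-2)^2·P(X=x)
 = 1·0.2 + 0·0.17 + 1·0.22 + 4·0.22 + 9·0.19
 = 0.2 + 0 + 0.22 + 0.88 + 1.71
 = 3.01

3.01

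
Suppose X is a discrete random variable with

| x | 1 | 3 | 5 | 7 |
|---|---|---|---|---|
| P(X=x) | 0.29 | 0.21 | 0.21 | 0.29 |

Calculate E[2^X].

46.1

E[2^X] = Σ 2^x·P(X=x)
 = 2·0.29 + 8·0.21 + 32·0.21 + 128·0.29
 = 0.58 + 1.68 + 6.72 + 37.12
 = 46.1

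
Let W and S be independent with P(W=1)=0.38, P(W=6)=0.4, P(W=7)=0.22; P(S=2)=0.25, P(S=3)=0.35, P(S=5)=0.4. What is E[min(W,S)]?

E[min(W,S)] = Σ_w Σ_s min(w,s) · P(W=w)P(S=s)
 = 1·0.095 + 1·0.133 + 1·0.152 + 2·0.1 + 3·0.14 + 5·0.16 + 2·0.055 + 3·0.077 + 5·0.088
 = 0.095 + 0.133 + 0.152 + 0.2 + 0.42 + 0.8 + 0.11 + 0.231 + 0.44
 = 2.581

2.581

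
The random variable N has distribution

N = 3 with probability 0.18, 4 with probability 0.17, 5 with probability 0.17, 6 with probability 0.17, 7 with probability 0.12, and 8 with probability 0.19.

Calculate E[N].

5.45

E[N] = Σ n·P(N=n)
 = 3·0.18 + 4·0.17 + 5·0.17 + 6·0.17 + 7·0.12 + 8·0.19
 = 0.54 + 0.68 + 0.85 + 1.02 + 0.84 + 1.52
 = 5.45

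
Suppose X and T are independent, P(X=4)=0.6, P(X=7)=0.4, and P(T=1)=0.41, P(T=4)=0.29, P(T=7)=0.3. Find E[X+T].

E[X+T] = Σ_x Σ_t (x+t) · P(X=x)P(T=t)
 = 5·0.246 + 8·0.174 + 11·0.18 + 8·0.164 + 11·0.116 + 14·0.12
 = 1.23 + 1.392 + 1.98 + 1.312 + 1.276 + 1.68
 = 8.87

8.87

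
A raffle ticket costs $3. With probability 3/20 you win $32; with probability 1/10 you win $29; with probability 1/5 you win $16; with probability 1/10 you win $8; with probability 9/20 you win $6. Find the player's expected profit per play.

E[payout] = 32·3/20 + 29·1/10 + 16·1/5 + 8·1/10 + 6·9/20
 = 24/5 + 29/10 + 16/5 + 4/5 + 27/10
 = 72/5
Net = 72/5 - 3 = 57/5

11.4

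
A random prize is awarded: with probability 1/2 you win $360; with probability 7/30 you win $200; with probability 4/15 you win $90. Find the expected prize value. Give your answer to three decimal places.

250.667

E[payout] = 360·1/2 + 200·7/30 + 90·4/15
 = 180 + 140/3 + 24
 = 752/3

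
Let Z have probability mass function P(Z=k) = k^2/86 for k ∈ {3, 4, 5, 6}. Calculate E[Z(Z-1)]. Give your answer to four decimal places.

E[Z(Z-1)] = Σ z(z-1)·P(Z=z)
 = 6·9/86 + 12·8/43 + 20·25/86 + 30·18/43
 = 27/43 + 96/43 + 250/43 + 540/43
 = 913/43

21.2326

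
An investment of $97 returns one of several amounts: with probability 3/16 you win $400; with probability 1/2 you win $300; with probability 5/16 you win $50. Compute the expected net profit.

143.625

E[payout] = 400·3/16 + 300·1/2 + 50·5/16
 = 75 + 150 + 125/8
 = 1925/8
Net = 1925/8 - 97 = 1149/8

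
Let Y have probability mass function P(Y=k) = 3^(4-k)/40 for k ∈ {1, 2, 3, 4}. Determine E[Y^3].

E[Y^3] = Σ y^3·P(Y=y)
 = 1·27/40 + 8·9/40 + 27·3/40 + 64·1/40
 = 27/40 + 9/5 + 81/40 + 8/5
 = 61/10

6.1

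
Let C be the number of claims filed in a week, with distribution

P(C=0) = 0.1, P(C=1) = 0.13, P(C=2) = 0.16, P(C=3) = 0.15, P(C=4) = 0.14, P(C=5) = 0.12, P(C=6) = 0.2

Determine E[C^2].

E[C^2] = Σ c^2·P(C=c)
 = 0·0.1 + 1·0.13 + 4·0.16 + 9·0.15 + 16·0.14 + 25·0.12 + 36·0.2
 = 0 + 0.13 + 0.64 + 1.35 + 2.24 + 3 + 7.2
 = 14.56

14.56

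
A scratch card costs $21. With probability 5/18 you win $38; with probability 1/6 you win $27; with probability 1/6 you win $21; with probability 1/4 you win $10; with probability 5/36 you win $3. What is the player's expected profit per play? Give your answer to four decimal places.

E[payout] = 38·5/18 + 27·1/6 + 21·1/6 + 10·1/4 + 3·5/36
 = 95/9 + 9/2 + 7/2 + 5/2 + 5/12
 = 773/36
Net = 773/36 - 21 = 17/36

0.4722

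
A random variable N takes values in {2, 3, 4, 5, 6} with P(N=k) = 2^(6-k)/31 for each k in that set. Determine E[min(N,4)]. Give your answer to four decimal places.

E[min(N,4)] = Σ min(n,4)·P(N=n)
 = 2·16/31 + 3·8/31 + 4·4/31 + 4·2/31 + 4·1/31
 = 32/31 + 24/31 + 16/31 + 8/31 + 4/31
 = 84/31

2.7097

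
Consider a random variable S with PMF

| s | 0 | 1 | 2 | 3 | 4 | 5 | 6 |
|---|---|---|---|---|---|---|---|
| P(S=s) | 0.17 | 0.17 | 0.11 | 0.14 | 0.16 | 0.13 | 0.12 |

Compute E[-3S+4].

E[-3S+4] = Σ (-3s+4)·P(S=s)
 = 4·0.17 + 1·0.17 + (-2)·0.11 + (-5)·0.14 + (-8)·0.16 + (-11)·0.13 + (-14)·0.12
 = 0.68 + 0.17 + (-0.22) + (-0.7) + (-1.28) + (-1.43) + (-1.68)
 = -4.46

-4.46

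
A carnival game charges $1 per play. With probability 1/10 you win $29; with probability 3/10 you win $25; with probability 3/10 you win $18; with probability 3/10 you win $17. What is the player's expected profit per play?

19.9

E[payout] = 29·1/10 + 25·3/10 + 18·3/10 + 17·3/10
 = 29/10 + 15/2 + 27/5 + 51/10
 = 209/10
Net = 209/10 - 1 = 199/10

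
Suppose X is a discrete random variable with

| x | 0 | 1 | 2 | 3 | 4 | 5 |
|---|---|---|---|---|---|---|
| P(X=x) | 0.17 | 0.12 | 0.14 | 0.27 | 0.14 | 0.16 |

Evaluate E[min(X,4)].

E[min(X,4)] = Σ min(x,4)·P(X=x)
 = 0·0.17 + 1·0.12 + 2·0.14 + 3·0.27 + 4·0.14 + 4·0.16
 = 0 + 0.12 + 0.28 + 0.81 + 0.56 + 0.64
 = 2.41

2.41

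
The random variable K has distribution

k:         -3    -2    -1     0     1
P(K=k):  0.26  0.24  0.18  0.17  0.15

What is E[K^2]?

3.63

E[K^2] = Σ k^2·P(K=k)
 = 9·0.26 + 4·0.24 + 1·0.18 + 0·0.17 + 1·0.15
 = 2.34 + 0.96 + 0.18 + 0 + 0.15
 = 3.63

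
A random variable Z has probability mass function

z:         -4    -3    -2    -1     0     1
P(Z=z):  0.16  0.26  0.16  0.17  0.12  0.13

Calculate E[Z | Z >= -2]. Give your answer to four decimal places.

P(Z >= -2) = 0.16 + 0.17 + 0.12 + 0.13 = 0.58.
E[Z | Z >= -2] = [(-2)·0.16 + (-1)·0.17 + 0·0.12 + 1·0.13] / 0.58
 = -0.36 / 0.58
 = -18/29

-0.6207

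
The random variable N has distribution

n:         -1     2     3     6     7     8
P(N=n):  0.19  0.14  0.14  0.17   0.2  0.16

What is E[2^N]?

79.215

E[2^N] = Σ 2^n·P(N=n)
 = 0.5·0.19 + 4·0.14 + 8·0.14 + 64·0.17 + 128·0.2 + 256·0.16
 = 0.095 + 0.56 + 1.12 + 10.88 + 25.6 + 40.96
 = 79.215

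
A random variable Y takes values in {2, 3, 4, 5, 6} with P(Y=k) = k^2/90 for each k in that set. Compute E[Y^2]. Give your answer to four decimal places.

E[Y^2] = Σ y^2·P(Y=y)
 = 4·2/45 + 9·1/10 + 16·8/45 + 25·5/18 + 36·2/5
 = 8/45 + 9/10 + 128/45 + 125/18 + 72/5
 = 379/15

25.2667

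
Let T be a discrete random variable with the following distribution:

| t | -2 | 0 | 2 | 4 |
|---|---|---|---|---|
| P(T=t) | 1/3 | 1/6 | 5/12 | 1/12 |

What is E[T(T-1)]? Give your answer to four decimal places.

3.8333

E[T(T-1)] = Σ t(t-1)·P(T=t)
 = 6·1/3 + 0·1/6 + 2·5/12 + 12·1/12
 = 2 + 0 + 5/6 + 1
 = 23/6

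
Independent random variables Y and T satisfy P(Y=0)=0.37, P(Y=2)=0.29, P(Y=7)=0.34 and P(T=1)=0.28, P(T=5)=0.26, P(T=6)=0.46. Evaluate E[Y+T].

7.3

E[Y+T] = Σ_y Σ_t (y+t) · P(Y=y)P(T=t)
 = 1·0.1036 + 5·0.0962 + 6·0.1702 + 3·0.0812 + 7·0.0754 + 8·0.1334 + 8·0.0952 + 12·0.0884 + 13·0.1564
 = 0.1036 + 0.481 + 1.0212 + 0.2436 + 0.5278 + 1.0672 + 0.7616 + 1.0608 + 2.0332
 = 7.3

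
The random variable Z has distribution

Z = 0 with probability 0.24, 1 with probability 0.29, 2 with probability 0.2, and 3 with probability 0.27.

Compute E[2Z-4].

E[2Z-4] = Σ (2z-4)·P(Z=z)
 = (-4)·0.24 + (-2)·0.29 + 0·0.2 + 2·0.27
 = (-0.96) + (-0.58) + 0 + 0.54
 = -1

-1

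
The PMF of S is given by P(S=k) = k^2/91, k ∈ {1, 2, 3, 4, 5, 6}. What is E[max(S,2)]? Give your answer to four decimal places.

4.8571

E[max(S,2)] = Σ max(s,2)·P(S=s)
 = 2·1/91 + 2·4/91 + 3·9/91 + 4·16/91 + 5·25/91 + 6·36/91
 = 2/91 + 8/91 + 27/91 + 64/91 + 125/91 + 216/91
 = 34/7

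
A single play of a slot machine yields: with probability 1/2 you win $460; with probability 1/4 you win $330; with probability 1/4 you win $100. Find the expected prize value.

337.5

E[payout] = 460·1/2 + 330·1/4 + 100·1/4
 = 230 + 165/2 + 25
 = 675/2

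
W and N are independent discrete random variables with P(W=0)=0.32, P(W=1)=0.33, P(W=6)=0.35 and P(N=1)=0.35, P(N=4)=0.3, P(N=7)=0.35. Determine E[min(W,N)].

1.6075

E[min(W,N)] = Σ_w Σ_n min(w,n) · P(W=w)P(N=n)
 = 0·0.112 + 0·0.096 + 0·0.112 + 1·0.1155 + 1·0.099 + 1·0.1155 + 1·0.1225 + 4·0.105 + 6·0.1225
 = 0 + 0 + 0 + 0.1155 + 0.099 + 0.1155 + 0.1225 + 0.42 + 0.735
 = 1.6075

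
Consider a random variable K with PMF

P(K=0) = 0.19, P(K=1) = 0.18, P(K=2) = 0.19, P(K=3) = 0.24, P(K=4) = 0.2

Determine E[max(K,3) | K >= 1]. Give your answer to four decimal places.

P(K >= 1) = 0.18 + 0.19 + 0.24 + 0.2 = 0.81.
E[max(K,3) | K >= 1] = [3·0.18 + 3·0.19 + 3·0.24 + 4·0.2] / 0.81
 = 2.63 / 0.81
 = 263/81

3.2469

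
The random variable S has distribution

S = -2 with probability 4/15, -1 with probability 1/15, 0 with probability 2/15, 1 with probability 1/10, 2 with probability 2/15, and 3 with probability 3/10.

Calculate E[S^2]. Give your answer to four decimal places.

4.4667

E[S^2] = Σ s^2·P(S=s)
 = 4·4/15 + 1·1/15 + 0·2/15 + 1·1/10 + 4·2/15 + 9·3/10
 = 16/15 + 1/15 + 0 + 1/10 + 8/15 + 27/10
 = 67/15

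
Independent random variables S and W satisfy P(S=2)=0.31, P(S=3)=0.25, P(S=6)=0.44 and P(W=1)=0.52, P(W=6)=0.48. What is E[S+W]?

7.41

E[S+W] = Σ_s Σ_w (s+w) · P(S=s)P(W=w)
 = 3·0.1612 + 8·0.1488 + 4·0.13 + 9·0.12 + 7·0.2288 + 12·0.2112
 = 0.4836 + 1.1904 + 0.52 + 1.08 + 1.6016 + 2.5344
 = 7.41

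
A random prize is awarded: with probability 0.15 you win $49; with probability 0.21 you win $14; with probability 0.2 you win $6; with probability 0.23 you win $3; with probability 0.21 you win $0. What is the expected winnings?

12.18

E[payout] = 49·0.15 + 14·0.21 + 6·0.2 + 3·0.23 + 0·0.21
 = 7.35 + 2.94 + 1.2 + 0.69 + 0
 = 12.18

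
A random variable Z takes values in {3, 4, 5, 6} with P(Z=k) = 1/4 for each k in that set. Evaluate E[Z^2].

E[Z^2] = Σ z^2·P(Z=z)
 = 9·1/4 + 16·1/4 + 25·1/4 + 36·1/4
 = 9/4 + 4 + 25/4 + 9
 = 43/2

21.5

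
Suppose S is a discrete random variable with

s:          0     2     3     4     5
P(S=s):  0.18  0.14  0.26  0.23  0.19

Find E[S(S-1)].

E[S(S-1)] = Σ s(s-1)·P(S=s)
 = 0·0.18 + 2·0.14 + 6·0.26 + 12·0.23 + 20·0.19
 = 0 + 0.28 + 1.56 + 2.76 + 3.8
 = 8.4

8.4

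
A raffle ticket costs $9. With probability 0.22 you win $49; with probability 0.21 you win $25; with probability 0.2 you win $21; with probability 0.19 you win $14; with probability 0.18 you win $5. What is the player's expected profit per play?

14.79

E[payout] = 49·0.22 + 25·0.21 + 21·0.2 + 14·0.19 + 5·0.18
 = 10.78 + 5.25 + 4.2 + 2.66 + 0.9
 = 23.79
Net = 23.79 - 9 = 14.79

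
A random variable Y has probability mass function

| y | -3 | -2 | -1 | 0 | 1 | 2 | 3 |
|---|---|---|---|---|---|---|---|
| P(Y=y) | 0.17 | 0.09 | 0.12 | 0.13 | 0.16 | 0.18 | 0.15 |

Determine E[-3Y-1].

E[-3Y-1] = Σ (-3y-1)·P(Y=y)
 = 8·0.17 + 5·0.09 + 2·0.12 + (-1)·0.13 + (-4)·0.16 + (-7)·0.18 + (-10)·0.15
 = 1.36 + 0.45 + 0.24 + (-0.13) + (-0.64) + (-1.26) + (-1.5)
 = -1.48

-1.48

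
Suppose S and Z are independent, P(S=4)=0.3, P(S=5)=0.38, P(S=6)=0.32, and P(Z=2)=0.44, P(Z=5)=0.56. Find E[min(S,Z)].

3.512

E[min(S,Z)] = Σ_s Σ_z min(s,z) · P(S=s)P(Z=z)
 = 2·0.132 + 4·0.168 + 2·0.1672 + 5·0.2128 + 2·0.1408 + 5·0.1792
 = 0.264 + 0.672 + 0.3344 + 1.064 + 0.2816 + 0.896
 = 3.512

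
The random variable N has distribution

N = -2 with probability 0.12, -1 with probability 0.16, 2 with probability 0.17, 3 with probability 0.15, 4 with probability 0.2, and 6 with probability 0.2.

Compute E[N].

2.39

E[N] = Σ n·P(N=n)
 = (-2)·0.12 + (-1)·0.16 + 2·0.17 + 3·0.15 + 4·0.2 + 6·0.2
 = (-0.24) + (-0.16) + 0.34 + 0.45 + 0.8 + 1.2
 = 2.39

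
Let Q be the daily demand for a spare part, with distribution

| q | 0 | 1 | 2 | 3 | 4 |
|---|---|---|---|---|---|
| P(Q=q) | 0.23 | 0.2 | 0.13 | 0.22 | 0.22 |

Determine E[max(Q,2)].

2.66

E[max(Q,2)] = Σ max(q,2)·P(Q=q)
 = 2·0.23 + 2·0.2 + 2·0.13 + 3·0.22 + 4·0.22
 = 0.46 + 0.4 + 0.26 + 0.66 + 0.88
 = 2.66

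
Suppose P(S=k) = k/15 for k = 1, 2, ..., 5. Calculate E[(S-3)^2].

E[(S-3)^2] = Σ (s-3)^2·P(S=s)
 = 4·1/15 + 1·2/15 + 0·1/5 + 1·4/15 + 4·1/3
 = 4/15 + 2/15 + 0 + 4/15 + 4/3
 = 2

2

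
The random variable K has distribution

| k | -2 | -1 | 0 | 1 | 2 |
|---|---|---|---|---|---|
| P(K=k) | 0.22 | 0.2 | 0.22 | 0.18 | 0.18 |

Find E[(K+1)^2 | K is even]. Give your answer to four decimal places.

3.3226

P(K is even) = 0.22 + 0.22 + 0.18 = 0.62.
E[(K+1)^2 | K is even] = [1·0.22 + 1·0.22 + 9·0.18] / 0.62
 = 2.06 / 0.62
 = 103/31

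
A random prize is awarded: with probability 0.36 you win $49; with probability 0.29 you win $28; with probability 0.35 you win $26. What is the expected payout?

34.86

E[payout] = 49·0.36 + 28·0.29 + 26·0.35
 = 17.64 + 8.12 + 9.1
 = 34.86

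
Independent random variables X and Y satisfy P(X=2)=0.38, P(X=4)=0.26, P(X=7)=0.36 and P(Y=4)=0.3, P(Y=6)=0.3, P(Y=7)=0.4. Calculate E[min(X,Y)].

E[min(X,Y)] = Σ_x Σ_y min(x,y) · P(X=x)P(Y=y)
 = 2·0.114 + 2·0.114 + 2·0.152 + 4·0.078 + 4·0.078 + 4·0.104 + 4·0.108 + 6·0.108 + 7·0.144
 = 0.228 + 0.228 + 0.304 + 0.312 + 0.312 + 0.416 + 0.432 + 0.648 + 1.008
 = 3.888

3.888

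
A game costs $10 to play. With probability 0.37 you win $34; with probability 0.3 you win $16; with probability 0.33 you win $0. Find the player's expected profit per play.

E[payout] = 34·0.37 + 16·0.3 + 0·0.33
 = 12.58 + 4.8 + 0
 = 17.38
Net = 17.38 - 10 = 7.38

7.38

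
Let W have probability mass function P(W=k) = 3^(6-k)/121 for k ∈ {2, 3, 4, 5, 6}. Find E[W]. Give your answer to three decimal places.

E[W] = Σ w·P(W=w)
 = 2·81/121 + 3·27/121 + 4·9/121 + 5·3/121 + 6·1/121
 = 162/121 + 81/121 + 36/121 + 15/121 + 6/121
 = 300/121

2.479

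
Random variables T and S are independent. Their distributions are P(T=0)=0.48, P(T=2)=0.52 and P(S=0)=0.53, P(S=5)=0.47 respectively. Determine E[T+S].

E[T+S] = Σ_t Σ_s (t+s) · P(T=t)P(S=s)
 = 0·0.2544 + 5·0.2256 + 2·0.2756 + 7·0.2444
 = 0 + 1.128 + 0.5512 + 1.7108
 = 3.39

3.39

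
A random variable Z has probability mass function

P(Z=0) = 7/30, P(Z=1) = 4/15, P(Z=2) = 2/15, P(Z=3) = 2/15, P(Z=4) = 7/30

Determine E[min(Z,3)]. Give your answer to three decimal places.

1.633

E[min(Z,3)] = Σ min(z,3)·P(Z=z)
 = 0·7/30 + 1·4/15 + 2·2/15 + 3·2/15 + 3·7/30
 = 0 + 4/15 + 4/15 + 2/5 + 7/10
 = 49/30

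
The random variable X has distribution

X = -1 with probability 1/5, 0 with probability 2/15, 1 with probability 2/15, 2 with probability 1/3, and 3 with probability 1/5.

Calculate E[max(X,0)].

E[max(X,0)] = Σ max(x,0)·P(X=x)
 = 0·1/5 + 0·2/15 + 1·2/15 + 2·1/3 + 3·1/5
 = 0 + 0 + 2/15 + 2/3 + 3/5
 = 7/5

1.4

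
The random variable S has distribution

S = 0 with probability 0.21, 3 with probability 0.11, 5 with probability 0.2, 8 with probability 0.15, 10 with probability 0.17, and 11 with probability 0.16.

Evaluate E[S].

5.99

E[S] = Σ s·P(S=s)
 = 0·0.21 + 3·0.11 + 5·0.2 + 8·0.15 + 10·0.17 + 11·0.16
 = 0 + 0.33 + 1 + 1.2 + 1.7 + 1.76
 = 5.99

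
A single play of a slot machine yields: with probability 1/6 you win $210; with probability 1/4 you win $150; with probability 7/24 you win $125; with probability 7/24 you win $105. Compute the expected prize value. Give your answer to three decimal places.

139.583

E[payout] = 210·1/6 + 150·1/4 + 125·7/24 + 105·7/24
 = 35 + 75/2 + 875/24 + 245/8
 = 1675/12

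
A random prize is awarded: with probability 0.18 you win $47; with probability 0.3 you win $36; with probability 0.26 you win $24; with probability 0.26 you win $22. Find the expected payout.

31.22

E[payout] = 47·0.18 + 36·0.3 + 24·0.26 + 22·0.26
 = 8.46 + 10.8 + 6.24 + 5.72
 = 31.22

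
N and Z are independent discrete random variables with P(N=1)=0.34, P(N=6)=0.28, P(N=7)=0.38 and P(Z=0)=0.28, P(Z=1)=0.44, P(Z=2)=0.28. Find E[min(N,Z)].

E[min(N,Z)] = Σ_n Σ_z min(n,z) · P(N=n)P(Z=z)
 = 0·0.0952 + 1·0.1496 + 1·0.0952 + 0·0.0784 + 1·0.1232 + 2·0.0784 + 0·0.1064 + 1·0.1672 + 2·0.1064
 = 0 + 0.1496 + 0.0952 + 0 + 0.1232 + 0.1568 + 0 + 0.1672 + 0.2128
 = 0.9048

0.9048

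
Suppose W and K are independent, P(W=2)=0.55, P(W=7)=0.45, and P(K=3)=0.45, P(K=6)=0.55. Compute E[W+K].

8.9

E[W+K] = Σ_w Σ_k (w+k) · P(W=w)P(K=k)
 = 5·0.2475 + 8·0.3025 + 10·0.2025 + 13·0.2475
 = 1.2375 + 2.42 + 2.025 + 3.2175
 = 8.9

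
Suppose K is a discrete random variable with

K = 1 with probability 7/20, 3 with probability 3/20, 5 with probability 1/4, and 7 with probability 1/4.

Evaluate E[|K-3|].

E[|K-3|] = Σ |k-3|·P(K=k)
 = 2·7/20 + 0·3/20 + 2·1/4 + 4·1/4
 = 7/10 + 0 + 1/2 + 1
 = 11/5

2.2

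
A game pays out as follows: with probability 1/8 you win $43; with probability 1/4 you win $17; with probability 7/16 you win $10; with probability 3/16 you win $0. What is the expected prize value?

14

E[payout] = 43·1/8 + 17·1/4 + 10·7/16 + 0·3/16
 = 43/8 + 17/4 + 35/8 + 0
 = 14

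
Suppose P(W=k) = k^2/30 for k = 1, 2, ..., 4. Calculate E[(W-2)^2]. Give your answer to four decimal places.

E[(W-2)^2] = Σ (w-2)^2·P(W=w)
 = 1·1/30 + 0·2/15 + 1·3/10 + 4·8/15
 = 1/30 + 0 + 3/10 + 32/15
 = 37/15

2.4667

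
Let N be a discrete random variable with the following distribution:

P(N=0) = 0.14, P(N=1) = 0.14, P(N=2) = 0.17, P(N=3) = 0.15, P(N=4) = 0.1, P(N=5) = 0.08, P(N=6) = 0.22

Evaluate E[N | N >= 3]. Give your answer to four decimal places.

P(N >= 3) = 0.15 + 0.1 + 0.08 + 0.22 = 0.55.
E[N | N >= 3] = [3·0.15 + 4·0.1 + 5·0.08 + 6·0.22] / 0.55
 = 2.57 / 0.55
 = 257/55

4.6727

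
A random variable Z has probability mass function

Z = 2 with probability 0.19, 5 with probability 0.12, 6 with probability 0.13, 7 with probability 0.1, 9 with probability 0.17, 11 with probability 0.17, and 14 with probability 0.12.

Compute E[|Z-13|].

E[|Z-13|] = Σ |z-13|·P(Z=z)
 = 11·0.19 + 8·0.12 + 7·0.13 + 6·0.1 + 4·0.17 + 2·0.17 + 1·0.12
 = 2.09 + 0.96 + 0.91 + 0.6 + 0.68 + 0.34 + 0.12
 = 5.7

5.7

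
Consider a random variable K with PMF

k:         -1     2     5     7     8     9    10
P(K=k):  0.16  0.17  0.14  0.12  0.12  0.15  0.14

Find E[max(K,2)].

5.91

E[max(K,2)] = Σ max(k,2)·P(K=k)
 = 2·0.16 + 2·0.17 + 5·0.14 + 7·0.12 + 8·0.12 + 9·0.15 + 10·0.14
 = 0.32 + 0.34 + 0.7 + 0.84 + 0.96 + 1.35 + 1.4
 = 5.91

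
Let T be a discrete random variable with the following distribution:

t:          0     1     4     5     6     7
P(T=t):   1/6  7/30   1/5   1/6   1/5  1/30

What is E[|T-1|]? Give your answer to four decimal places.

2.6333

E[|T-1|] = Σ |t-1|·P(T=t)
 = 1·1/6 + 0·7/30 + 3·1/5 + 4·1/6 + 5·1/5 + 6·1/30
 = 1/6 + 0 + 3/5 + 2/3 + 1 + 1/5
 = 79/30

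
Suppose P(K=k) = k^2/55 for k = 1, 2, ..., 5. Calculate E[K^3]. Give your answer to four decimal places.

E[K^3] = Σ k^3·P(K=k)
 = 1·1/55 + 8·4/55 + 27·9/55 + 64·16/55 + 125·5/11
 = 1/55 + 32/55 + 243/55 + 1024/55 + 625/11
 = 885/11

80.4545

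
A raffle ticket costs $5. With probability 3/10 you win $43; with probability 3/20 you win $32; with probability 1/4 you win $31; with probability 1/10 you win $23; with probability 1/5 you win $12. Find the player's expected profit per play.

E[payout] = 43·3/10 + 32·3/20 + 31·1/4 + 23·1/10 + 12·1/5
 = 129/10 + 24/5 + 31/4 + 23/10 + 12/5
 = 603/20
Net = 603/20 - 5 = 503/20

25.15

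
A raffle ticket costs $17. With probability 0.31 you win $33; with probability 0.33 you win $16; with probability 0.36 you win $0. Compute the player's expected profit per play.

-1.49

E[payout] = 33·0.31 + 16·0.33 + 0·0.36
 = 10.23 + 5.28 + 0
 = 15.51
Net = 15.51 - 17 = -1.49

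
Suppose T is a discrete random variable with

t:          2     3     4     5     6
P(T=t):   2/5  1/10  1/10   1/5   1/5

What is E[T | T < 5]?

2.5

P(T < 5) = 2/5 + 1/10 + 1/10 = 3/5.
E[T | T < 5] = [2·2/5 + 3·1/10 + 4·1/10] / (3/5)
 = 3/2 / (3/5)
 = 5/2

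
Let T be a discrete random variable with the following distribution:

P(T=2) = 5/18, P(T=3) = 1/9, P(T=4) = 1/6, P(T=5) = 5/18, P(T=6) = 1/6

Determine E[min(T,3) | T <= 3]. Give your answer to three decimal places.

P(T <= 3) = 5/18 + 1/9 = 7/18.
E[min(T,3) | T <= 3] = [2·5/18 + 3·1/9] / (7/18)
 = 8/9 / (7/18)
 = 16/7

2.286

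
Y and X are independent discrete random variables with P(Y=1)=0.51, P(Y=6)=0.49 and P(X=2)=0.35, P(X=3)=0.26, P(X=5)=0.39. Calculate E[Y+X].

E[Y+X] = Σ_y Σ_x (y+x) · P(Y=y)P(X=x)
 = 3·0.1785 + 4·0.1326 + 6·0.1989 + 8·0.1715 + 9·0.1274 + 11·0.1911
 = 0.5355 + 0.5304 + 1.1934 + 1.372 + 1.1466 + 2.1021
 = 6.88

6.88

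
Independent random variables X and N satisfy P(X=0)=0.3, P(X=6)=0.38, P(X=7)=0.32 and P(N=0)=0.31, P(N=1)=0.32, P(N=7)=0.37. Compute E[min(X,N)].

E[min(X,N)] = Σ_x Σ_n min(x,n) · P(X=x)P(N=n)
 = 0·0.093 + 0·0.096 + 0·0.111 + 0·0.1178 + 1·0.1216 + 6·0.1406 + 0·0.0992 + 1·0.1024 + 7·0.1184
 = 0 + 0 + 0 + 0 + 0.1216 + 0.8436 + 0 + 0.1024 + 0.8288
 = 1.8964

1.8964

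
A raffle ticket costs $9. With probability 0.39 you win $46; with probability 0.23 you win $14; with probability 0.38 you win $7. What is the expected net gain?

E[payout] = 46·0.39 + 14·0.23 + 7·0.38
 = 17.94 + 3.22 + 2.66
 = 23.82
Net = 23.82 - 9 = 14.82

14.82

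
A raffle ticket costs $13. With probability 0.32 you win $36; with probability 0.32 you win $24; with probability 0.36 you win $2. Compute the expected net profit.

6.92

E[payout] = 36·0.32 + 24·0.32 + 2·0.36
 = 11.52 + 7.68 + 0.72
 = 19.92
Net = 19.92 - 13 = 6.92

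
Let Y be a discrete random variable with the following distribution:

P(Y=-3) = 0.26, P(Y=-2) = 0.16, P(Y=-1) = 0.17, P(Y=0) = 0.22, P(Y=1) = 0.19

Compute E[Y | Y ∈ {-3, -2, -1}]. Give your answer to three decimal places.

-2.153

P(Y ∈ {-3, -2, -1}) = 0.26 + 0.16 + 0.17 = 0.59.
E[Y | Y ∈ {-3, -2, -1}] = [(-3)·0.26 + (-2)·0.16 + (-1)·0.17] / 0.59
 = -1.27 / 0.59
 = -127/59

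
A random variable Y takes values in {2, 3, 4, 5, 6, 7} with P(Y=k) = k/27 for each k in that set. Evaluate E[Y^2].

29

E[Y^2] = Σ y^2·P(Y=y)
 = 4·2/27 + 9·1/9 + 16·4/27 + 25·5/27 + 36·2/9 + 49·7/27
 = 8/27 + 1 + 64/27 + 125/27 + 8 + 343/27
 = 29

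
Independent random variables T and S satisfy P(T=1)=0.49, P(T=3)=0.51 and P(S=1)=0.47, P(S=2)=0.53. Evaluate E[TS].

3.0906

E[TS] = Σ_t Σ_s ts · P(T=t)P(S=s)
 = 1·0.2303 + 2·0.2597 + 3·0.2397 + 6·0.2703
 = 0.2303 + 0.5194 + 0.7191 + 1.6218
 = 3.0906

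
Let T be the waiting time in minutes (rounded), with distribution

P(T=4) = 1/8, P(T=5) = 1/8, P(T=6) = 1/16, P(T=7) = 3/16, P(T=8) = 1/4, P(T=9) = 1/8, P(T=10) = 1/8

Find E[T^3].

445.5625

E[T^3] = Σ t^3·P(T=t)
 = 64·1/8 + 125·1/8 + 216·1/16 + 343·3/16 + 512·1/4 + 729·1/8 + 1000·1/8
 = 8 + 125/8 + 27/2 + 1029/16 + 128 + 729/8 + 125
 = 7129/16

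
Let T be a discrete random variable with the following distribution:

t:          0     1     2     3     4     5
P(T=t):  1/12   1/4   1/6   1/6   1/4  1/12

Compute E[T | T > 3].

4.25

P(T > 3) = 1/4 + 1/12 = 1/3.
E[T | T > 3] = [4·1/4 + 5·1/12] / (1/3)
 = 17/12 / (1/3)
 = 17/4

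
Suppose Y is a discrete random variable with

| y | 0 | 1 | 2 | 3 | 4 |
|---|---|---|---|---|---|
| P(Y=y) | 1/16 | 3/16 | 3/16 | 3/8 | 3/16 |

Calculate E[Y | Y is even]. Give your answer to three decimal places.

2.571

P(Y is even) = 1/16 + 3/16 + 3/16 = 7/16.
E[Y | Y is even] = [0·1/16 + 2·3/16 + 4·3/16] / (7/16)
 = 9/8 / (7/16)
 = 18/7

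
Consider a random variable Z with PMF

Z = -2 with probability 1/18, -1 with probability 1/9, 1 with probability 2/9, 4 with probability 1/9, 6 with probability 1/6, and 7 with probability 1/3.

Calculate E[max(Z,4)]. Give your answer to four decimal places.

5.3333

E[max(Z,4)] = Σ max(z,4)·P(Z=z)
 = 4·1/18 + 4·1/9 + 4·2/9 + 4·1/9 + 6·1/6 + 7·1/3
 = 2/9 + 4/9 + 8/9 + 4/9 + 1 + 7/3
 = 16/3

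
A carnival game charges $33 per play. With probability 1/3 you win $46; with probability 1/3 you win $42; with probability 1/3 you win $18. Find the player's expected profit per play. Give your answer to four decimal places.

2.3333

E[payout] = 46·1/3 + 42·1/3 + 18·1/3
 = 46/3 + 14 + 6
 = 106/3
Net = 106/3 - 33 = 7/3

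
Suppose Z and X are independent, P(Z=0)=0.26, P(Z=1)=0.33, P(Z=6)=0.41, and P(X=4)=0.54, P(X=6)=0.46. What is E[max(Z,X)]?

5.3628

E[max(Z,X)] = Σ_z Σ_x max(z,x) · P(Z=z)P(X=x)
 = 4·0.1404 + 6·0.1196 + 4·0.1782 + 6·0.1518 + 6·0.2214 + 6·0.1886
 = 0.5616 + 0.7176 + 0.7128 + 0.9108 + 1.3284 + 1.1316
 = 5.3628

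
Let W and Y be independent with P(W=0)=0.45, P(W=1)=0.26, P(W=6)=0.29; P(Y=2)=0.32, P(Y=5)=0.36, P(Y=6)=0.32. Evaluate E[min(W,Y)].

1.5244

E[min(W,Y)] = Σ_w Σ_y min(w,y) · P(W=w)P(Y=y)
 = 0·0.144 + 0·0.162 + 0·0.144 + 1·0.0832 + 1·0.0936 + 1·0.0832 + 2·0.0928 + 5·0.1044 + 6·0.0928
 = 0 + 0 + 0 + 0.0832 + 0.0936 + 0.0832 + 0.1856 + 0.522 + 0.5568
 = 1.5244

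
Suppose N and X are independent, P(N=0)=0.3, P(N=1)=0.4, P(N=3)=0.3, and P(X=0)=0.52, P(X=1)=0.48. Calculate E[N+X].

1.78

E[N+X] = Σ_n Σ_x (n+x) · P(N=n)P(X=x)
 = 0·0.156 + 1·0.144 + 1·0.208 + 2·0.192 + 3·0.156 + 4·0.144
 = 0 + 0.144 + 0.208 + 0.384 + 0.468 + 0.576
 = 1.78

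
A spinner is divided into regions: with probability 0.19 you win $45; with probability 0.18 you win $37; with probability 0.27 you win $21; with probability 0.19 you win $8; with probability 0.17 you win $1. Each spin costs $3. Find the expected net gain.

E[payout] = 45·0.19 + 37·0.18 + 21·0.27 + 8·0.19 + 1·0.17
 = 8.55 + 6.66 + 5.67 + 1.52 + 0.17
 = 22.57
Net = 22.57 - 3 = 19.57

19.57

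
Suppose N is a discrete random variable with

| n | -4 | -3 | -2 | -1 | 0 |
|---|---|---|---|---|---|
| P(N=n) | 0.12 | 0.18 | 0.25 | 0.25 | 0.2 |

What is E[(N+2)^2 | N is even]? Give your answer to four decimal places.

2.2456

P(N is even) = 0.12 + 0.25 + 0.2 = 0.57.
E[(N+2)^2 | N is even] = [4·0.12 + 0·0.25 + 4·0.2] / 0.57
 = 1.28 / 0.57
 = 128/57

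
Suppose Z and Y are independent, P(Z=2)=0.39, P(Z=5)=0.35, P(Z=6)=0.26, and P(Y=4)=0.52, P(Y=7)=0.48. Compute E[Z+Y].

9.53

E[Z+Y] = Σ_z Σ_y (z+y) · P(Z=z)P(Y=y)
 = 6·0.2028 + 9·0.1872 + 9·0.182 + 12·0.168 + 10·0.1352 + 13·0.1248
 = 1.2168 + 1.6848 + 1.638 + 2.016 + 1.352 + 1.6224
 = 9.53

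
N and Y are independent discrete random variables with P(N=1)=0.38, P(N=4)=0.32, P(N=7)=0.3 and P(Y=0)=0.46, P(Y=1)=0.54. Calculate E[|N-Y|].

3.22

E[|N-Y|] = Σ_n Σ_y |n-y| · P(N=n)P(Y=y)
 = 1·0.1748 + 0·0.2052 + 4·0.1472 + 3·0.1728 + 7·0.138 + 6·0.162
 = 0.1748 + 0 + 0.5888 + 0.5184 + 0.966 + 0.972
 = 3.22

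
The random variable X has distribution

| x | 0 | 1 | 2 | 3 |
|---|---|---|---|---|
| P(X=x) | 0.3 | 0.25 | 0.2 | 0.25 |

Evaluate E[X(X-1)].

1.9

E[X(X-1)] = Σ x(x-1)·P(X=x)
 = 0·0.3 + 0·0.25 + 2·0.2 + 6·0.25
 = 0 + 0 + 0.4 + 1.5
 = 1.9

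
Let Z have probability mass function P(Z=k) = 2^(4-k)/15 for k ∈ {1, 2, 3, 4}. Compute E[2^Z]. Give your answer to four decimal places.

E[2^Z] = Σ 2^z·P(Z=z)
 = 2·8/15 + 4·4/15 + 8·2/15 + 16·1/15
 = 16/15 + 16/15 + 16/15 + 16/15
 = 64/15

4.2667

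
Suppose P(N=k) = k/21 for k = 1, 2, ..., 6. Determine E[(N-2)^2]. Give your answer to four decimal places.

E[(N-2)^2] = Σ (n-2)^2·P(N=n)
 = 1·1/21 + 0·2/21 + 1·1/7 + 4·4/21 + 9·5/21 + 16·2/7
 = 1/21 + 0 + 1/7 + 16/21 + 15/7 + 32/7
 = 23/3

7.6667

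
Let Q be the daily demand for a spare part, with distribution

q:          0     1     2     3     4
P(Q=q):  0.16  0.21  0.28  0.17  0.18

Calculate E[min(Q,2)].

1.47

E[min(Q,2)] = Σ min(q,2)·P(Q=q)
 = 0·0.16 + 1·0.21 + 2·0.28 + 2·0.17 + 2·0.18
 = 0 + 0.21 + 0.56 + 0.34 + 0.36
 = 1.47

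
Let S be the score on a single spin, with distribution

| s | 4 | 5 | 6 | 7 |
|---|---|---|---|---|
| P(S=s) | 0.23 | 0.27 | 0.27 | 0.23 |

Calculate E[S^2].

E[S^2] = Σ s^2·P(S=s)
 = 16·0.23 + 25·0.27 + 36·0.27 + 49·0.23
 = 3.68 + 6.75 + 9.72 + 11.27
 = 31.42

31.42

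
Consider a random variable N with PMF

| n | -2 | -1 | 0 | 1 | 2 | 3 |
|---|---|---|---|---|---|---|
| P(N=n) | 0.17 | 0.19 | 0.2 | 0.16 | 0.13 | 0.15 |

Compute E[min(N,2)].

E[min(N,2)] = Σ min(n,2)·P(N=n)
 = (-2)·0.17 + (-1)·0.19 + 0·0.2 + 1·0.16 + 2·0.13 + 2·0.15
 = (-0.34) + (-0.19) + 0 + 0.16 + 0.26 + 0.3
 = 0.19

0.19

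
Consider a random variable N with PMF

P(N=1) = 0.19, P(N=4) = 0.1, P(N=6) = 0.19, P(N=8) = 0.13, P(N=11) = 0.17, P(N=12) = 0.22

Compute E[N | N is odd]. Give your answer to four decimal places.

P(N is odd) = 0.19 + 0.17 = 0.36.
E[N | N is odd] = [1·0.19 + 11·0.17] / 0.36
 = 2.06 / 0.36
 = 103/18

5.7222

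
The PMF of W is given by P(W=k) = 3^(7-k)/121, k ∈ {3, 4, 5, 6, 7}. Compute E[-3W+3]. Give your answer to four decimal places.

-7.4380

E[-3W+3] = Σ (-3w+3)·P(W=w)
 = (-6)·81/121 + (-9)·27/121 + (-12)·9/121 + (-15)·3/121 + (-18)·1/121
 = (-486/121) + (-243/121) + (-108/121) + (-45/121) + (-18/121)
 = -900/121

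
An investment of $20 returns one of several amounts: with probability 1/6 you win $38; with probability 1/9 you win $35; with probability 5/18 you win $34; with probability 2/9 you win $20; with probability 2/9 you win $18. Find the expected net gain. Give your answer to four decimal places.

8.1111

E[payout] = 38·1/6 + 35·1/9 + 34·5/18 + 20·2/9 + 18·2/9
 = 19/3 + 35/9 + 85/9 + 40/9 + 4
 = 253/9
Net = 253/9 - 20 = 73/9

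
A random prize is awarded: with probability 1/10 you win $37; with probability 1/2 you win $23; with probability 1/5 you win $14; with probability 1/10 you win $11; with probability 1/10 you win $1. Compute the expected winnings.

19.2

E[payout] = 37·1/10 + 23·1/2 + 14·1/5 + 11·1/10 + 1·1/10
 = 37/10 + 23/2 + 14/5 + 11/10 + 1/10
 = 96/5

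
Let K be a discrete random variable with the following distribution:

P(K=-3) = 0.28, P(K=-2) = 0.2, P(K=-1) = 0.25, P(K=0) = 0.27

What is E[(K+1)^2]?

E[(K+1)^2] = Σ (k+1)^2·P(K=k)
 = 4·0.28 + 1·0.2 + 0·0.25 + 1·0.27
 = 1.12 + 0.2 + 0 + 0.27
 = 1.59

1.59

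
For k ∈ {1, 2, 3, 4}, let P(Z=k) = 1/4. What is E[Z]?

2.5

E[Z] = Σ z·P(Z=z)
 = 1·1/4 + 2·1/4 + 3·1/4 + 4·1/4
 = 1/4 + 1/2 + 3/4 + 1
 = 5/2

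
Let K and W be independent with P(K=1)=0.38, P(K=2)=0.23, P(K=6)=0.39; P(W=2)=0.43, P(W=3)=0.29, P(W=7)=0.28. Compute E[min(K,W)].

2.1699

E[min(K,W)] = Σ_k Σ_w min(k,w) · P(K=k)P(W=w)
 = 1·0.1634 + 1·0.1102 + 1·0.1064 + 2·0.0989 + 2·0.0667 + 2·0.0644 + 2·0.1677 + 3·0.1131 + 6·0.1092
 = 0.1634 + 0.1102 + 0.1064 + 0.1978 + 0.1334 + 0.1288 + 0.3354 + 0.3393 + 0.6552
 = 2.1699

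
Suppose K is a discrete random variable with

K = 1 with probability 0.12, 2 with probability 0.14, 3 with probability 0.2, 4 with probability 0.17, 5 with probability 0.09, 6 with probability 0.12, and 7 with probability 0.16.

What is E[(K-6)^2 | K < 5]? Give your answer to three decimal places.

12.254

P(K < 5) = 0.12 + 0.14 + 0.2 + 0.17 = 0.63.
E[(K-6)^2 | K < 5] = [25·0.12 + 16·0.14 + 9·0.2 + 4·0.17] / 0.63
 = 7.72 / 0.63
 = 772/63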